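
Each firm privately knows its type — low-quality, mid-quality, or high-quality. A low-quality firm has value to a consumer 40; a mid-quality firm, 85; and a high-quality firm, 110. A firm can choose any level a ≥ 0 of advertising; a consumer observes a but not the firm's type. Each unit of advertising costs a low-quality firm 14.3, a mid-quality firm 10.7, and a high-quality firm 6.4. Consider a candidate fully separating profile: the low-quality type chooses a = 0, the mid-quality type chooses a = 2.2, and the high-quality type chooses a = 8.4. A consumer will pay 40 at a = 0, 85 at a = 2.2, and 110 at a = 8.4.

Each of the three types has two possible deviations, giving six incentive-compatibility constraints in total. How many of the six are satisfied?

Low-quality (own payoff 40): to a=2.2 gives 85 − 14.3×2.2 = 53.54 → profitable ✗; to a=8.4 gives 110 − 14.3×8.4 = -10.12 → no gain ✓.
High-quality (own payoff 110 − 6.4×8.4 = 56.24): to a=0 gives 40 → no gain ✓; to a=2.2 gives 85 − 6.4×2.2 = 70.92 → profitable ✗.
Mid-quality (own payoff 85 − 10.7×2.2 = 61.46): to a=0 gives 40 → no gain ✓; to a=8.4 gives 110 − 10.7×8.4 = 20.12 → no gain ✓.
4 of the 6 constraints hold; not an equilibrium.

4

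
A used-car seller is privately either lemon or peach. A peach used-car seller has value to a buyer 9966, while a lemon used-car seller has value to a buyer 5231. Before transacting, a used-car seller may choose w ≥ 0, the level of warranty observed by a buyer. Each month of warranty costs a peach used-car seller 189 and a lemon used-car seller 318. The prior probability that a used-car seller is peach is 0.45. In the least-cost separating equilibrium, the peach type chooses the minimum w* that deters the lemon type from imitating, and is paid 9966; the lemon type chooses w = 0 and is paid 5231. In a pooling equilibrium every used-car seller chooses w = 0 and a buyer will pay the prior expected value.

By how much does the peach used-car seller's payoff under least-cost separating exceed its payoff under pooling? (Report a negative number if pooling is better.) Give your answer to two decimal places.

Least-cost separating signal: w* solves 5231 = 9966 − 318·w*, so w* = (9966 − 5231)/318 ≈ 14.8899.
Peach type's separating payoff: 9966 − 189 × w* = 9966 − 189 × (9966 − 5231)/318 = 9966 − 894915/318 ≈ 7151.8019.
Pooling payoff: 0.45 × 9966 + 0.55 × 5231 = 7361.75.
Difference: 7151.8019 − 7361.75 = -209.9481, i.e. -209.95 to two decimal places.
The peach type would prefer the pooling outcome.

-209.95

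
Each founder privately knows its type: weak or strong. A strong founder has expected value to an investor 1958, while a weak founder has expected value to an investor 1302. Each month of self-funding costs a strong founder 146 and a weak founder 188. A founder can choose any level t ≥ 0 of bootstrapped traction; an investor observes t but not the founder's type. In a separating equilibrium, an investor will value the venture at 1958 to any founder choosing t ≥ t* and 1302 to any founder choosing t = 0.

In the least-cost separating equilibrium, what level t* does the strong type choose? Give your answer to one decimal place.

3.5

A weak founder choosing t = 0 receives 1302.
Imitating at t* instead would pay 1958 at cost 188·t*, netting 1958 − 188·t*.
Indifference: 1302 = 1958 − 188·t*, so t* = (1958 − 1302) / 188 ≈ 3.5.
At t* the weak type's incentive constraint just binds; the strong type strictly prefers t* since its per-unit cost is lower.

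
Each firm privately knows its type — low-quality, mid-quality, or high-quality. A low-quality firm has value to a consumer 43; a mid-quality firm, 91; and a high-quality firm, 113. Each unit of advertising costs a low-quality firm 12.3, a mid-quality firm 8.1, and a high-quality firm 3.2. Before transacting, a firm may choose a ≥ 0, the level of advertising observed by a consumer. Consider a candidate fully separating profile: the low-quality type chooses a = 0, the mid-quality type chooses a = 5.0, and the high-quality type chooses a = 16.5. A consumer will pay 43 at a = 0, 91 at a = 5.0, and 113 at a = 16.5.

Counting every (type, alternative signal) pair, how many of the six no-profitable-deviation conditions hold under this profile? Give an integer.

High-quality (own payoff 113 − 3.2×16.5 = 60.2): to a=0 gives 43 → no gain ✓; to a=5.0 gives 91 − 3.2×5.0 = 75 → profitable ✗.
Mid-quality (own payoff 91 − 8.1×5.0 = 50.5): to a=0 gives 43 → no gain ✓; to a=16.5 gives 113 − 8.1×16.5 = -20.65 → no gain ✓.
Low-quality (own payoff 43): to a=5.0 gives 91 − 12.3×5.0 = 29.5 → no gain ✓; to a=16.5 gives 113 − 12.3×16.5 = -89.95 → no gain ✓.
5 of the 6 constraints hold; not an equilibrium.

5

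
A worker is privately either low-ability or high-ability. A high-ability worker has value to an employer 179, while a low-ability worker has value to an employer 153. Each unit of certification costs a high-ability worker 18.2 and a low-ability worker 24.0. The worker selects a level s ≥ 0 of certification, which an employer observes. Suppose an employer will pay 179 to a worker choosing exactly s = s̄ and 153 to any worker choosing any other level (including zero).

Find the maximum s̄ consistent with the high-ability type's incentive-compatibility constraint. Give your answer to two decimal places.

1.43

Choosing s̄ yields the high-ability type 179 − 18.2·s̄; choosing zero yields 153.
The high-ability type is indifferent at 179 − 18.2·s̄ = 153, i.e. s̄ = (179 − 153) / 18.2 ≈ 1.43.
For any s̄ above 1.43 the high-ability type would rather pool at zero, so separation collapses.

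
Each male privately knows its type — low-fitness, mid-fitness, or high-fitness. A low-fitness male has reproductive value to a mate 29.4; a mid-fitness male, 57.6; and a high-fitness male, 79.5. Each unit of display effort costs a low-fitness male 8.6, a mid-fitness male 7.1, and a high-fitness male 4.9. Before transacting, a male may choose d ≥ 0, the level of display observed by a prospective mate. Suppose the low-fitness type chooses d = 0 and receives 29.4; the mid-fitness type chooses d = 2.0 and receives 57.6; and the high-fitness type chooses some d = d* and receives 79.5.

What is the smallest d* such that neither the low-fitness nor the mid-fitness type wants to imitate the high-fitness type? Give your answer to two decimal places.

Low-fitness type (on-path payoff 29.4) won't mimic when 29.4 ≥ 79.5 − 8.6·d*, i.e. d* ≥ 5.83.
Mid-fitness type (on-path payoff 57.6 − 7.1×2.0 = 43.4) won't mimic when 43.4 ≥ 79.5 − 7.1·d*, i.e. d* ≥ 5.08.
Both must hold, so d* = max(5.83, 5.08) = 5.83. The low-fitness type's constraint binds.

5.83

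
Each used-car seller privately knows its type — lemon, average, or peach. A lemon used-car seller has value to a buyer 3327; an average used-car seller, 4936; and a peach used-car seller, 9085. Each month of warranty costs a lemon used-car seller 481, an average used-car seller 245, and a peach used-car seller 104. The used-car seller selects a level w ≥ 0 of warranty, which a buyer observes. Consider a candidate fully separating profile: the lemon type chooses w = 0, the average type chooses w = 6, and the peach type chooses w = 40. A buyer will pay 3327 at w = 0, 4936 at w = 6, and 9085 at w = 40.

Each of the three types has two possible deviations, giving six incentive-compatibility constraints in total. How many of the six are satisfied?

6

Lemon (own payoff 3327): to w=6 gives 4936 − 481×6 = 2050 → no gain ✓; to w=40 gives 9085 − 481×40 = -10155 → no gain ✓.
Average (own payoff 4936 − 245×6 = 3466): to w=0 gives 3327 → no gain ✓; to w=40 gives 9085 − 245×40 = -715 → no gain ✓.
Peach (own payoff 9085 − 104×40 = 4925): to w=0 gives 3327 → no gain ✓; to w=6 gives 4936 − 104×6 = 4312 → no gain ✓.
6 of the 6 constraints hold; this profile is a separating equilibrium.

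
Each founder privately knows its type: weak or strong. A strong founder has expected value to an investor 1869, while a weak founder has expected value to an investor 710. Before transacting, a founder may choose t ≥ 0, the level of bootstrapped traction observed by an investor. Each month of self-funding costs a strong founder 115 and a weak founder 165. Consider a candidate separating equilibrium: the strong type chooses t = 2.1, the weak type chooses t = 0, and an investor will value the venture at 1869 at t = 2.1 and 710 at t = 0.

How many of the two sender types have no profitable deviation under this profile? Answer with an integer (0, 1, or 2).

Weak type: stay at 0 → 710; mimic → 1869 − 165 × 2.1 = 1522.5. IC fails (710 < 1522.5).
Strong type: signal → 1869 − 115 × 2.1 = 1627.5; deviate to 0 → 710. IC holds (1627.5 ≥ 710).
1 of 2 constraints hold, so this profile is not an equilibrium.

1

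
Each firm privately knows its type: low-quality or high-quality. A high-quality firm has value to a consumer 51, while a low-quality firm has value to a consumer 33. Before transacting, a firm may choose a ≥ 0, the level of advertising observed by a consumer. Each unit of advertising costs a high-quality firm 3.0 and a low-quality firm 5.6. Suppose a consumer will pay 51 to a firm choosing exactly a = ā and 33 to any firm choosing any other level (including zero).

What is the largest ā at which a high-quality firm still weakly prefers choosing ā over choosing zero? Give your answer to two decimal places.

6.00

Choosing ā yields the high-quality type 51 − 3.0·ā; choosing zero yields 33.
The high-quality type is indifferent at 51 − 3.0·ā = 33, i.e. ā = (51 − 33) / 3.0 = 6.00.
For any ā above 6.00 the high-quality type would rather pool at zero, so separation collapses.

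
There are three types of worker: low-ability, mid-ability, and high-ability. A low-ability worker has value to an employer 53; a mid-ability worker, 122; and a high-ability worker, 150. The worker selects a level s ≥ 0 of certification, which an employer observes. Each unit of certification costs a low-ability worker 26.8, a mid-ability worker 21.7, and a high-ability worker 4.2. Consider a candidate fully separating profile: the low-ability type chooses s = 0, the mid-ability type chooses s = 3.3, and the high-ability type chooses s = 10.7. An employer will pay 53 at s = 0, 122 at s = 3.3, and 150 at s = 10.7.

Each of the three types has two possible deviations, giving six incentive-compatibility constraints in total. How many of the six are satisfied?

Low-ability (own payoff 53): to s=3.3 gives 122 − 26.8×3.3 = 33.56 → no gain ✓; to s=10.7 gives 150 − 26.8×10.7 = -136.76 → no gain ✓.
Mid-ability (own payoff 122 − 21.7×3.3 = 50.39): to s=0 gives 53 → profitable ✗; to s=10.7 gives 150 − 21.7×10.7 = -82.19 → no gain ✓.
High-ability (own payoff 150 − 4.2×10.7 = 105.06): to s=0 gives 53 → no gain ✓; to s=3.3 gives 122 − 4.2×3.3 = 108.14 → profitable ✗.
4 of the 6 constraints hold; not an equilibrium.

4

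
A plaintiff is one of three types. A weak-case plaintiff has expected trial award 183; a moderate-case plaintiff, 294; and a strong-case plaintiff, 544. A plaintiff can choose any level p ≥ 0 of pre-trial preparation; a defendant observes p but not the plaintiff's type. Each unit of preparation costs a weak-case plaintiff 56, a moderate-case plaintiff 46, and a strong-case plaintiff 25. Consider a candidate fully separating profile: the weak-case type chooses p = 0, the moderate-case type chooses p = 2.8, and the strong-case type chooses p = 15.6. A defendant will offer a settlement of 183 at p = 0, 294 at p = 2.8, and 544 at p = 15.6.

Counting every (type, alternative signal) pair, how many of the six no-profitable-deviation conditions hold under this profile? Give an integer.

3

Strong-case (own payoff 544 − 25×15.6 = 154): to p=0 gives 183 → profitable ✗; to p=2.8 gives 294 − 25×2.8 = 224 → profitable ✗.
Weak-case (own payoff 183): to p=2.8 gives 294 − 56×2.8 = 137.2 → no gain ✓; to p=15.6 gives 544 − 56×15.6 = -329.6 → no gain ✓.
Moderate-case (own payoff 294 − 46×2.8 = 165.2): to p=0 gives 183 → profitable ✗; to p=15.6 gives 544 − 46×15.6 = -173.6 → no gain ✓.
3 of the 6 constraints hold; not an equilibrium.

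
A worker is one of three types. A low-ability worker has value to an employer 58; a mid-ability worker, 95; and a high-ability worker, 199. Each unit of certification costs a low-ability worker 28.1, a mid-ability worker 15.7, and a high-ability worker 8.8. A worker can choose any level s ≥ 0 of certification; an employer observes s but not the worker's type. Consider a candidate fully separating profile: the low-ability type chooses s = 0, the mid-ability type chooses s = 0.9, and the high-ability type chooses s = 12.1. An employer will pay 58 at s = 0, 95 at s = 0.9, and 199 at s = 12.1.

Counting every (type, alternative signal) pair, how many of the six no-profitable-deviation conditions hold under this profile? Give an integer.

High-ability (own payoff 199 − 8.8×12.1 = 92.52): to s=0 gives 58 → no gain ✓; to s=0.9 gives 95 − 8.8×0.9 = 87.08 → no gain ✓.
Low-ability (own payoff 58): to s=0.9 gives 95 − 28.1×0.9 = 69.71 → profitable ✗; to s=12.1 gives 199 − 28.1×12.1 = -141.01 → no gain ✓.
Mid-ability (own payoff 95 − 15.7×0.9 = 80.87): to s=0 gives 58 → no gain ✓; to s=12.1 gives 199 − 15.7×12.1 = 9.03 → no gain ✓.
5 of the 6 constraints hold; not an equilibrium.

5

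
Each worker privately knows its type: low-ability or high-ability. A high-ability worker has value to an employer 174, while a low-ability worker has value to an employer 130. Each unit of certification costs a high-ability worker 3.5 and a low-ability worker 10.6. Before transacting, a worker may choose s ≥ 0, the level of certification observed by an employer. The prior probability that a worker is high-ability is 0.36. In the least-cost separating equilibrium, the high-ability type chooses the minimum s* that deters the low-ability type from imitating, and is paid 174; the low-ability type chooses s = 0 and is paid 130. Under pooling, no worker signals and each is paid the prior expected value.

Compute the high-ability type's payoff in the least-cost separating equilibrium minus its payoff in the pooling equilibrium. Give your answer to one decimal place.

13.6

Least-cost separating signal: s* solves 130 = 174 − 10.6·s*, so s* = (174 − 130)/10.6 ≈ 4.1509.
High-ability type's separating payoff: 174 − 3.5 × s* = 174 − 3.5 × (174 − 130)/10.6 = 174 − 154/10.6 ≈ 159.472.
Pooling payoff: 0.36 × 174 + 0.64 × 130 = 145.84.
Difference: 159.472 − 145.84 = 13.632, i.e. 13.6 to one decimal place.
The high-ability type prefers to separate.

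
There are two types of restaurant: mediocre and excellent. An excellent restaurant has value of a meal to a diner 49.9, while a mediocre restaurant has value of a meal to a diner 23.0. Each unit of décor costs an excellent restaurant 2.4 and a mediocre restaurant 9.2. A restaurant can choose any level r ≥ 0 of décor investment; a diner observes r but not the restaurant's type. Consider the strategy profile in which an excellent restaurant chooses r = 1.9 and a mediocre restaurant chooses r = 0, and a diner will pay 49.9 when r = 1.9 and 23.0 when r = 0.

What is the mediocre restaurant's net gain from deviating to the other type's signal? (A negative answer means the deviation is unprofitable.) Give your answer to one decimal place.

Playing r = 0 the mediocre restaurant receives 23.0.
Deviating to r = 1.9 brings payment 49.9 at cost 9.2 × 1.9 = 17.48, netting 32.42.
Gain from deviating: 32.42 − 23.0 = 9.42, i.e. 9.4 to one decimal place.
The gain is positive, so the mediocre type's incentive-compatibility constraint is violated — this profile is not a separating equilibrium.

9.4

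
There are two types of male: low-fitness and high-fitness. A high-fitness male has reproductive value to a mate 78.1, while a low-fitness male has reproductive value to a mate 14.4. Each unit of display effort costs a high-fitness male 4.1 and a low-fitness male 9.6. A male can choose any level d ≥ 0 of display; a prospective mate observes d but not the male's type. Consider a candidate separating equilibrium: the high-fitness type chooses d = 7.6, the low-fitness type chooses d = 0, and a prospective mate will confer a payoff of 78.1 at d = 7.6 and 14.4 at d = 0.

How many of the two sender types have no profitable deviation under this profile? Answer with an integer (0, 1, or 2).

High-fitness type: signal → 78.1 − 4.1 × 7.6 = 46.94; deviate to 0 → 14.4. IC holds (46.94 ≥ 14.4).
Low-fitness type: stay at 0 → 14.4; mimic → 78.1 − 9.6 × 7.6 = 5.14. IC holds (14.4 ≥ 5.14).
2 of 2 constraints hold, so this is a separating equilibrium.

2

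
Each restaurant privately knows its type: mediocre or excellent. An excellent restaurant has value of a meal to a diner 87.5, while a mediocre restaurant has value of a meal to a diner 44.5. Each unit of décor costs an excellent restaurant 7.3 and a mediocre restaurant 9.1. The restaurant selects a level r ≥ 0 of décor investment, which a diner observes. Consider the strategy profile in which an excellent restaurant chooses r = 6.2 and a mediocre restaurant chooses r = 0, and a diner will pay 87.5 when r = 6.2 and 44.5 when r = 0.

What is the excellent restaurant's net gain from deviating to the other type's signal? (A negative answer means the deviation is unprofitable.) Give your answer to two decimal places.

Playing r = 6.2 the excellent restaurant receives 87.5 − 7.3 × 6.2 = 42.24.
Deviating to r = 0 yields 44.5 instead.
Gain from deviating: 44.5 − 42.24 = 2.26.
The gain is positive, so the excellent type's incentive-compatibility constraint is violated — this profile is not a separating equilibrium.

2.26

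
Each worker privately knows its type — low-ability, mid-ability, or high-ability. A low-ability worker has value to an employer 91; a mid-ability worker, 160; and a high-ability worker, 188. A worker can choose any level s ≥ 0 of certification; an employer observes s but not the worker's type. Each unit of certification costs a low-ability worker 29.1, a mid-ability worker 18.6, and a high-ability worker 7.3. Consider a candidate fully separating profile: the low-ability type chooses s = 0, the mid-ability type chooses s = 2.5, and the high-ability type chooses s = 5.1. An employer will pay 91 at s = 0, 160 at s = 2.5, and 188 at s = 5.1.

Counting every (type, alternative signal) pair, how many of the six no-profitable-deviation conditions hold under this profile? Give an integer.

Mid-ability (own payoff 160 − 18.6×2.5 = 113.5): to s=0 gives 91 → no gain ✓; to s=5.1 gives 188 − 18.6×5.1 = 93.14 → no gain ✓.
High-ability (own payoff 188 − 7.3×5.1 = 150.77): to s=0 gives 91 → no gain ✓; to s=2.5 gives 160 − 7.3×2.5 = 141.75 → no gain ✓.
Low-ability (own payoff 91): to s=2.5 gives 160 − 29.1×2.5 = 87.25 → no gain ✓; to s=5.1 gives 188 − 29.1×5.1 = 39.59 → no gain ✓.
6 of the 6 constraints hold; this profile is a separating equilibrium.

6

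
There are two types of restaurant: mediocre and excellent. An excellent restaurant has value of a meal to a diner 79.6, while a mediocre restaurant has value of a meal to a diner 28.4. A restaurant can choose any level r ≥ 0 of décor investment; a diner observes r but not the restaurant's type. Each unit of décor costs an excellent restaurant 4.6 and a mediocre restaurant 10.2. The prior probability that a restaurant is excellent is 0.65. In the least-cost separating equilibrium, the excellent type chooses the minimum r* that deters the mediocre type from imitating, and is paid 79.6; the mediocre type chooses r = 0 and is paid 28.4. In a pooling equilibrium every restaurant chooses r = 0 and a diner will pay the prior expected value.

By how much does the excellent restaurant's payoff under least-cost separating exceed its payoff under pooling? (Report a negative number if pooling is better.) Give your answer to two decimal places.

Least-cost separating signal: r* solves 28.4 = 79.6 − 10.2·r*, so r* = (79.6 − 28.4)/10.2 ≈ 5.0196.
Excellent type's separating payoff: 79.6 − 4.6 × r* = 79.6 − 4.6 × (79.6 − 28.4)/10.2 = 79.6 − 235.52/10.2 ≈ 56.5098.
Pooling payoff: 0.65 × 79.6 + 0.35 × 28.4 = 61.68.
Difference: 56.5098 − 61.68 = -5.1702, i.e. -5.17 to two decimal places.
The excellent type would prefer the pooling outcome.

-5.17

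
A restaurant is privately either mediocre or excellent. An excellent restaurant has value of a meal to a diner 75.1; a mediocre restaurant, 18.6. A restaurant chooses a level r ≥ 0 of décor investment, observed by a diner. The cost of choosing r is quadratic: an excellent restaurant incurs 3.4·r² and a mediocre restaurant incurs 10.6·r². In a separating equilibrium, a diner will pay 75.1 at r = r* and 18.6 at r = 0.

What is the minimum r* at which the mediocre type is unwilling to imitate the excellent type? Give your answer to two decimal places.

2.31

The mediocre type at r = 0 receives 18.6; imitating at r* yields 75.1 − 10.6·r*².
Indifference: 18.6 = 75.1 − 10.6·r*², so r*² = (75.1 − 18.6) / 10.6 ≈ 5.3302.
r* = √5.3302 ≈ 2.31.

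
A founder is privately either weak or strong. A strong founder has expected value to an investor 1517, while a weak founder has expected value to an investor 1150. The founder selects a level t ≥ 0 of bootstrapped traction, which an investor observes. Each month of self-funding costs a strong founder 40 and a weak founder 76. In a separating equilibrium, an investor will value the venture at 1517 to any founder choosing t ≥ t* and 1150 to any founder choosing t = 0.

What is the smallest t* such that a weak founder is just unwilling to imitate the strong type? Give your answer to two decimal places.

A weak founder choosing t = 0 receives 1150.
Imitating at t* instead would pay 1517 at cost 76·t*, netting 1517 − 76·t*.
Indifference: 1150 = 1517 − 76·t*, so t* = (1517 − 1150) / 76 ≈ 4.83.
At t* the weak type's incentive constraint just binds; the strong type strictly prefers t* since its per-unit cost is lower.

4.83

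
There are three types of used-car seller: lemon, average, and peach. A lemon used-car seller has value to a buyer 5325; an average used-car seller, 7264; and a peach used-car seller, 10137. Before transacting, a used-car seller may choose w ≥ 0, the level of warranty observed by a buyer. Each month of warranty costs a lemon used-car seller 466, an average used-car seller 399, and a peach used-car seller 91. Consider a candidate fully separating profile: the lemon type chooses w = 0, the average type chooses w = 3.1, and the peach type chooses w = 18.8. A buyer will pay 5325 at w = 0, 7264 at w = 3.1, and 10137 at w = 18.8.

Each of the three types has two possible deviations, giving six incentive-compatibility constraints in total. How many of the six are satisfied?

5

Lemon (own payoff 5325): to w=3.1 gives 7264 − 466×3.1 = 5819.4 → profitable ✗; to w=18.8 gives 10137 − 466×18.8 = 1376.2 → no gain ✓.
Average (own payoff 7264 − 399×3.1 = 6027.1): to w=0 gives 5325 → no gain ✓; to w=18.8 gives 10137 − 399×18.8 = 2635.8 → no gain ✓.
Peach (own payoff 10137 − 91×18.8 = 8426.2): to w=0 gives 5325 → no gain ✓; to w=3.1 gives 7264 − 91×3.1 = 6981.9 → no gain ✓.
5 of the 6 constraints hold; not an equilibrium.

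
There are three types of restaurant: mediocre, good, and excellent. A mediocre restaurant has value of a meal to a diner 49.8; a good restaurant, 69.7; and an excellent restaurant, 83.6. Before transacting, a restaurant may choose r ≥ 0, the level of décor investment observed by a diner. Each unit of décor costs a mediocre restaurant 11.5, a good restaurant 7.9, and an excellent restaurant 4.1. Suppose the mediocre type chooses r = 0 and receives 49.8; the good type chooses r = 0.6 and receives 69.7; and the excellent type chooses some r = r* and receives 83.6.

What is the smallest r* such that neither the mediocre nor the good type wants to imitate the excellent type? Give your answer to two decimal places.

Good type (on-path payoff 69.7 − 7.9×0.6 = 64.96) won't mimic when 64.96 ≥ 83.6 − 7.9·r*, i.e. r* ≥ 2.36.
Mediocre type (on-path payoff 49.8) won't mimic when 49.8 ≥ 83.6 − 11.5·r*, i.e. r* ≥ 2.94.
Both must hold, so r* = max(2.94, 2.36) = 2.94. The mediocre type's constraint binds.

2.94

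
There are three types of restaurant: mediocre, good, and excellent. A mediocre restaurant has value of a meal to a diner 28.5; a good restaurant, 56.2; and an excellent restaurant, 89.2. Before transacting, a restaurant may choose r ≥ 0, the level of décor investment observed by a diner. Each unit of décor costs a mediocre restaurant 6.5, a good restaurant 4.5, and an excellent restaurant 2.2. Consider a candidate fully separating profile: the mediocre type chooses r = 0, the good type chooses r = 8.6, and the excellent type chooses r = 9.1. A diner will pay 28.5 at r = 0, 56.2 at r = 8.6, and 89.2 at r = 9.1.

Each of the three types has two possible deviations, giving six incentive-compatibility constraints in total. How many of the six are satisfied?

Excellent (own payoff 89.2 − 2.2×9.1 = 69.18): to r=0 gives 28.5 → no gain ✓; to r=8.6 gives 56.2 − 2.2×8.6 = 37.28 → no gain ✓.
Mediocre (own payoff 28.5): to r=8.6 gives 56.2 − 6.5×8.6 = 0.3 → no gain ✓; to r=9.1 gives 89.2 − 6.5×9.1 = 30.05 → profitable ✗.
Good (own payoff 56.2 − 4.5×8.6 = 17.5): to r=0 gives 28.5 → profitable ✗; to r=9.1 gives 89.2 − 4.5×9.1 = 48.25 → profitable ✗.
3 of the 6 constraints hold; not an equilibrium.

3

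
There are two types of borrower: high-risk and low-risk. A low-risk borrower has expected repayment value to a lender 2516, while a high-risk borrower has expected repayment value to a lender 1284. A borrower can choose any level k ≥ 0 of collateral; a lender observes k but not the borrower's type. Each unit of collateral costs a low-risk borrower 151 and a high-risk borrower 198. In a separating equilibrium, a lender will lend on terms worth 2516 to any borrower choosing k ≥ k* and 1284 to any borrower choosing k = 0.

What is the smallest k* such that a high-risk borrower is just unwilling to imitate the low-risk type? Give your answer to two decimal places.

6.22

A high-risk borrower choosing k = 0 receives 1284.
Imitating at k* instead would pay 2516 at cost 198·k*, netting 2516 − 198·k*.
Indifference: 1284 = 2516 − 198·k*, so k* = (2516 − 1284) / 198 ≈ 6.22.
This is the high-risk type's binding incentive-compatibility constraint; any k ≥ 6.22 sustains separation on that side.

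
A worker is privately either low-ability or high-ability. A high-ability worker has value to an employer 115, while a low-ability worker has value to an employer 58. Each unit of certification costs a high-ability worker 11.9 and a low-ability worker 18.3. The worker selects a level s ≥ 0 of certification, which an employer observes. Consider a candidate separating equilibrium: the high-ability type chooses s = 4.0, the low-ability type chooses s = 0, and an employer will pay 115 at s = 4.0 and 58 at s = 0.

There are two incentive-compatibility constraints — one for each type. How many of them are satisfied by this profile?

High-ability type: signal → 115 − 11.9 × 4.0 = 67.4; deviate to 0 → 58. IC holds (67.4 ≥ 58).
Low-ability type: stay at 0 → 58; mimic → 115 − 18.3 × 4.0 = 41.8. IC holds (58 ≥ 41.8).
2 of 2 constraints hold, so this is a separating equilibrium.

2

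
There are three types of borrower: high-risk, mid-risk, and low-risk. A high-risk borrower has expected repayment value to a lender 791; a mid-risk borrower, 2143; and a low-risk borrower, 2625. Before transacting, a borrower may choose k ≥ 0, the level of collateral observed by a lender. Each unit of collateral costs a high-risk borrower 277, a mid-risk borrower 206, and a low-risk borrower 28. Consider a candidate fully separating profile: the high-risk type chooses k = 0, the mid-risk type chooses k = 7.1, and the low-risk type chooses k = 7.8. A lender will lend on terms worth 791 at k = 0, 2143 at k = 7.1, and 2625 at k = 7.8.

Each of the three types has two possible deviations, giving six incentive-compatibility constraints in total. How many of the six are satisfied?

4

Mid-risk (own payoff 2143 − 206×7.1 = 680.4): to k=0 gives 791 → profitable ✗; to k=7.8 gives 2625 − 206×7.8 = 1018.2 → profitable ✗.
High-risk (own payoff 791): to k=7.1 gives 2143 − 277×7.1 = 176.3 → no gain ✓; to k=7.8 gives 2625 − 277×7.8 = 464.4 → no gain ✓.
Low-risk (own payoff 2625 − 28×7.8 = 2406.6): to k=0 gives 791 → no gain ✓; to k=7.1 gives 2143 − 28×7.1 = 1944.2 → no gain ✓.
4 of the 6 constraints hold; not an equilibrium.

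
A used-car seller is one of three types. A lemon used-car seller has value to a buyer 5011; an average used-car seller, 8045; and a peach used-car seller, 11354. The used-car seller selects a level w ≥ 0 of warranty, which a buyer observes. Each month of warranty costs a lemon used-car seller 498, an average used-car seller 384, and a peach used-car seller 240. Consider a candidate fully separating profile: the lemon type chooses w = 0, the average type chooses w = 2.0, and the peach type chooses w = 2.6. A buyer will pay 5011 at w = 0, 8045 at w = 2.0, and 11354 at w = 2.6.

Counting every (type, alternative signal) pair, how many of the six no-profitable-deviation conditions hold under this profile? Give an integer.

3

Average (own payoff 8045 − 384×2.0 = 7277): to w=0 gives 5011 → no gain ✓; to w=2.6 gives 11354 − 384×2.6 = 10355.6 → profitable ✗.
Lemon (own payoff 5011): to w=2.0 gives 8045 − 498×2.0 = 7049 → profitable ✗; to w=2.6 gives 11354 − 498×2.6 = 10059.2 → profitable ✗.
Peach (own payoff 11354 − 240×2.6 = 10730): to w=0 gives 5011 → no gain ✓; to w=2.0 gives 8045 − 240×2.0 = 7565 → no gain ✓.
3 of the 6 constraints hold; not an equilibrium.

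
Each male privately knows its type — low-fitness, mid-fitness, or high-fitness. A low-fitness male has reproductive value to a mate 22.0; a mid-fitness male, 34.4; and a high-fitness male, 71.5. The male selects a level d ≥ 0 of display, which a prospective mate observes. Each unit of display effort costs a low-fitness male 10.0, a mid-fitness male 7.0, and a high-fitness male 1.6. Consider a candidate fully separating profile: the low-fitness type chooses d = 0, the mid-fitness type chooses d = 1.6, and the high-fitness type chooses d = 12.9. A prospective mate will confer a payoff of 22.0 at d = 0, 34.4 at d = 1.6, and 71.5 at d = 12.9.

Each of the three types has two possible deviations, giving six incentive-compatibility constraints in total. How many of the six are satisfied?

High-fitness (own payoff 71.5 − 1.6×12.9 = 50.86): to d=0 gives 22.0 → no gain ✓; to d=1.6 gives 34.4 − 1.6×1.6 = 31.84 → no gain ✓.
Mid-fitness (own payoff 34.4 − 7.0×1.6 = 23.2): to d=0 gives 22.0 → no gain ✓; to d=12.9 gives 71.5 − 7.0×12.9 = -18.8 → no gain ✓.
Low-fitness (own payoff 22.0): to d=1.6 gives 34.4 − 10.0×1.6 = 18.4 → no gain ✓; to d=12.9 gives 71.5 − 10.0×12.9 = -57.5 → no gain ✓.
6 of the 6 constraints hold; this profile is a separating equilibrium.

6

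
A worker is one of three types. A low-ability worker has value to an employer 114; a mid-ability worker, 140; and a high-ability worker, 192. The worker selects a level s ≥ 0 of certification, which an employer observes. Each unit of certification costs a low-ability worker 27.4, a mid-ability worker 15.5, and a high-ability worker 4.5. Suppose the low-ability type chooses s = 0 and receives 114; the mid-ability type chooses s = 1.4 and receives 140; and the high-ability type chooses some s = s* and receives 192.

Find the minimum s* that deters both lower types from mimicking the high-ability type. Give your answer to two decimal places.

4.75

Mid-ability type (on-path payoff 140 − 15.5×1.4 = 118.3) won't mimic when 118.3 ≥ 192 − 15.5·s*, i.e. s* ≥ 4.75.
Low-ability type (on-path payoff 114) won't mimic when 114 ≥ 192 − 27.4·s*, i.e. s* ≥ 2.85.
Both must hold, so s* = max(2.85, 4.75) = 4.75. The mid-ability type's constraint binds.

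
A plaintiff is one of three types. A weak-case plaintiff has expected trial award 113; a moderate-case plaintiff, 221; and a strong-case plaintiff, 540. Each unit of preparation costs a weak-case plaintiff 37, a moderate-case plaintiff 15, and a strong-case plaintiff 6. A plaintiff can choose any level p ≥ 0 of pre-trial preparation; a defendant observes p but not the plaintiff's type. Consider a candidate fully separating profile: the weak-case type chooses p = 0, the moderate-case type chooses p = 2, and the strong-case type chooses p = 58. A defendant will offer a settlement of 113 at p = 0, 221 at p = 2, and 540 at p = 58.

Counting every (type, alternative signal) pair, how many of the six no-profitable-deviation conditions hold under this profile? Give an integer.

Strong-case (own payoff 540 − 6×58 = 192): to p=0 gives 113 → no gain ✓; to p=2 gives 221 − 6×2 = 209 → profitable ✗.
Weak-case (own payoff 113): to p=2 gives 221 − 37×2 = 147 → profitable ✗; to p=58 gives 540 − 37×58 = -1606 → no gain ✓.
Moderate-case (own payoff 221 − 15×2 = 191): to p=0 gives 113 → no gain ✓; to p=58 gives 540 − 15×58 = -330 → no gain ✓.
4 of the 6 constraints hold; not an equilibrium.

4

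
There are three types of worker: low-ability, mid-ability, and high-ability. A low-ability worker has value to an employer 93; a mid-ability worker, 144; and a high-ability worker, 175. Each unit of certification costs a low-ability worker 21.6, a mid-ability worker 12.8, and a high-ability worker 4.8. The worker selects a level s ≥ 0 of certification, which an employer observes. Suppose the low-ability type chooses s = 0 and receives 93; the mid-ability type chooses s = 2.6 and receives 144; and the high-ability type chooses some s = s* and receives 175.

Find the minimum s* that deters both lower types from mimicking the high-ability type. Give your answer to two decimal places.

5.02

Low-ability type (on-path payoff 93) won't mimic when 93 ≥ 175 − 21.6·s*, i.e. s* ≥ 3.80.
Mid-ability type (on-path payoff 144 − 12.8×2.6 = 110.72) won't mimic when 110.72 ≥ 175 − 12.8·s*, i.e. s* ≥ 5.02.
Both must hold, so s* = max(3.80, 5.02) = 5.02. The mid-ability type's constraint binds.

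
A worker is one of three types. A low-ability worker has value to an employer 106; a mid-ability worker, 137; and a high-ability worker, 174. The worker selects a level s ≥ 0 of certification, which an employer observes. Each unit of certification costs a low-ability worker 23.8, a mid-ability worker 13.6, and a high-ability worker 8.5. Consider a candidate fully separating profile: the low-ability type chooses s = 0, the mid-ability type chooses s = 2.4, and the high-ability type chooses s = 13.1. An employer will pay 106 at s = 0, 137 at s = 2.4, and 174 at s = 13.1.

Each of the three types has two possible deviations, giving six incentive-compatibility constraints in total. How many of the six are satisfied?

3

Low-ability (own payoff 106): to s=2.4 gives 137 − 23.8×2.4 = 79.88 → no gain ✓; to s=13.1 gives 174 − 23.8×13.1 = -137.78 → no gain ✓.
Mid-ability (own payoff 137 − 13.6×2.4 = 104.36): to s=0 gives 106 → profitable ✗; to s=13.1 gives 174 − 13.6×13.1 = -4.16 → no gain ✓.
High-ability (own payoff 174 − 8.5×13.1 = 62.65): to s=0 gives 106 → profitable ✗; to s=2.4 gives 137 − 8.5×2.4 = 116.6 → profitable ✗.
3 of the 6 constraints hold; not an equilibrium.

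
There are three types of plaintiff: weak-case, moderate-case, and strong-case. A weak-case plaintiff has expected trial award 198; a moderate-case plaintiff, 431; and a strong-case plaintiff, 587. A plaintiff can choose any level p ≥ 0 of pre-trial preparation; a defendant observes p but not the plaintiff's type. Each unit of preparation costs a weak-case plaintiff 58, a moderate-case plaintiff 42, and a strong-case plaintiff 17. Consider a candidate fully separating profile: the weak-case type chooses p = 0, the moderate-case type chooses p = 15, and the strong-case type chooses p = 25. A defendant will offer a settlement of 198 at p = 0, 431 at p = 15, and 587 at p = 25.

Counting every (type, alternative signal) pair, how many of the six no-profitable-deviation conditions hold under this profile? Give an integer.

Moderate-case (own payoff 431 − 42×15 = -199): to p=0 gives 198 → profitable ✗; to p=25 gives 587 − 42×25 = -463 → no gain ✓.
Weak-case (own payoff 198): to p=15 gives 431 − 58×15 = -439 → no gain ✓; to p=25 gives 587 − 58×25 = -863 → no gain ✓.
Strong-case (own payoff 587 − 17×25 = 162): to p=0 gives 198 → profitable ✗; to p=15 gives 431 − 17×15 = 176 → profitable ✗.
3 of the 6 constraints hold; not an equilibrium.

3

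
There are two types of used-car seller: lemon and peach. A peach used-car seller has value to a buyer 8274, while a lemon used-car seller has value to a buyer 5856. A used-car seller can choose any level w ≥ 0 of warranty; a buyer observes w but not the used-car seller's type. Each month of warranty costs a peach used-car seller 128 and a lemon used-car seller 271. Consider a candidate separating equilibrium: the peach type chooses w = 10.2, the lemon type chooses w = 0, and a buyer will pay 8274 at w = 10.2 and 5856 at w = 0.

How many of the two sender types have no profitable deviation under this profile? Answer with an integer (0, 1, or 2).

Lemon type: stay at 0 → 5856; mimic → 8274 − 271 × 10.2 = 5509.8. IC holds (5856 ≥ 5509.8).
Peach type: signal → 8274 − 128 × 10.2 = 6968.4; deviate to 0 → 5856. IC holds (6968.4 ≥ 5856).
2 of 2 constraints hold, so this is a separating equilibrium.

2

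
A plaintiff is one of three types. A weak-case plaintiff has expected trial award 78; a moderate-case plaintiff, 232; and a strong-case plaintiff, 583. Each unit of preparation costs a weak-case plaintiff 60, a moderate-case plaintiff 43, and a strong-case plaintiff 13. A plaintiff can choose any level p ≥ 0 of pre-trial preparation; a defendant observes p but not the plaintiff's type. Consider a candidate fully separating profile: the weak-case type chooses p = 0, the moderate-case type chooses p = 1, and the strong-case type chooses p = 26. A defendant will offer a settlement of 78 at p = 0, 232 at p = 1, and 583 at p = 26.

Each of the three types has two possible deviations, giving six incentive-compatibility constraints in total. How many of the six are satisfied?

5

Weak-case (own payoff 78): to p=1 gives 232 − 60×1 = 172 → profitable ✗; to p=26 gives 583 − 60×26 = -977 → no gain ✓.
Moderate-case (own payoff 232 − 43×1 = 189): to p=0 gives 78 → no gain ✓; to p=26 gives 583 − 43×26 = -535 → no gain ✓.
Strong-case (own payoff 583 − 13×26 = 245): to p=0 gives 78 → no gain ✓; to p=1 gives 232 − 13×1 = 219 → no gain ✓.
5 of the 6 constraints hold; not an equilibrium.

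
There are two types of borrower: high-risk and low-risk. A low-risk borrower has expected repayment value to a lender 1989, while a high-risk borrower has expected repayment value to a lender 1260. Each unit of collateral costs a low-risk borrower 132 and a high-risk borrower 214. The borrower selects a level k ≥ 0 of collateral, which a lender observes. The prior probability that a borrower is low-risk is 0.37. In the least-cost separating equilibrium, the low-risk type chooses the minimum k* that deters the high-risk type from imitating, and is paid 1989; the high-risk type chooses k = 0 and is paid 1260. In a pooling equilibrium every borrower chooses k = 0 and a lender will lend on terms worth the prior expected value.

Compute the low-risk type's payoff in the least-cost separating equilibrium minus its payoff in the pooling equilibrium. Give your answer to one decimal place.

9.6

Least-cost separating signal: k* solves 1260 = 1989 − 214·k*, so k* = (1989 − 1260)/214 ≈ 3.4065.
Low-risk type's separating payoff: 1989 − 132 × k* = 1989 − 132 × (1989 − 1260)/214 = 1989 − 96228/214 ≈ 1539.336.
Pooling payoff: 0.37 × 1989 + 0.63 × 1260 = 1529.73.
Difference: 1539.336 − 1529.73 = 9.606, i.e. 9.6 to one decimal place.
The low-risk type prefers to separate.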